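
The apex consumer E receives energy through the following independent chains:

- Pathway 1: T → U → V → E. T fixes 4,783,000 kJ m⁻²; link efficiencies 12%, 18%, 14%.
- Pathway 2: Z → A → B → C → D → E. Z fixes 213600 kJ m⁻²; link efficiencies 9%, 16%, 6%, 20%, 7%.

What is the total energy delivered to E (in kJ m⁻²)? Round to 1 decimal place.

14466.4 kJ m⁻²

Pathway 1: 4783000 × 0.12 × 0.18 × 0.14 = 14463.792 kJ m⁻²
Pathway 2: 213600 × 0.09 × 0.16 × 0.06 × 0.2 × 0.07 = 2.5837056 kJ m⁻²
Total at E: 14463.792 + 2.5837056 = 14466.3757056 kJ m⁻²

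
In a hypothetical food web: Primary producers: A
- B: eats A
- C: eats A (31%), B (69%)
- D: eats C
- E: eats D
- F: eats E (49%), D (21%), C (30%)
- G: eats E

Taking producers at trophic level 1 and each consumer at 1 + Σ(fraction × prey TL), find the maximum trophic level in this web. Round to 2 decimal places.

B: 1 + 1 = 2
C: 1 + (0.31×1 + 0.69×2) = 2.69
D: 1 + 2.69 = 3.69
E: 1 + 3.69 = 4.69
F: 1 + (0.49×4.69 + 0.21×3.69 + 0.3×2.69) = 4.88
G: 1 + 4.69 = 5.69

5.69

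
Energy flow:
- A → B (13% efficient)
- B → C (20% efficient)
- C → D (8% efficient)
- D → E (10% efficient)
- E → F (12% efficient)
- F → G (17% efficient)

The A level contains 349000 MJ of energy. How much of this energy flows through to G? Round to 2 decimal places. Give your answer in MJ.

1.48 MJ

B: 349000 × 0.13 = 45370 MJ
C: 45370 × 0.2 = 9074 MJ
D: 9074 × 0.08 = 725.92 MJ
E: 725.92 × 0.1 = 72.592 MJ
F: 72.592 × 0.12 = 8.71104 MJ
G: 8.71104 × 0.17 = 1.4808768 MJ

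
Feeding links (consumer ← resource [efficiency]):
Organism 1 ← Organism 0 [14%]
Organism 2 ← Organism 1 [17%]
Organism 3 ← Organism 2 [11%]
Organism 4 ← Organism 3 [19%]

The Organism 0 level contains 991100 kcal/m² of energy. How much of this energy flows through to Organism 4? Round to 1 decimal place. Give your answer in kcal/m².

493.0 kcal/m²

Organism 1: 991100 × 0.14 = 138754 kcal/m²
Organism 2: 138754 × 0.17 = 23588.18 kcal/m²
Organism 3: 23588.18 × 0.11 = 2594.6998 kcal/m²
Organism 4: 2594.6998 × 0.19 = 492.992962 kcal/m²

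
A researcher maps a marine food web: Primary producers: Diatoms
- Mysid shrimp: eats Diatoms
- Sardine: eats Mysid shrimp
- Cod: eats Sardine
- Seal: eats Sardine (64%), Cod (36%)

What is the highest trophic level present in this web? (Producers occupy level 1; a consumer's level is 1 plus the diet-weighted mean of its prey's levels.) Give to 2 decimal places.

Mysid shrimp: 1 + 1 = 2
Sardine: 1 + 2 = 3
Cod: 1 + 3 = 4
Seal: 1 + (0.64×3 + 0.36×4) = 4.36

4.36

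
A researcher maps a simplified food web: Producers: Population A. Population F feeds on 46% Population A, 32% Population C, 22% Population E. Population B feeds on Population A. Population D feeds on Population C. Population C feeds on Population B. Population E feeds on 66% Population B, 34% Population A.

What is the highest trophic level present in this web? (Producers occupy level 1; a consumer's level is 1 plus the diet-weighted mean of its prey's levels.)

Population B: 1 + 1 = 2
Population C: 1 + 2 = 3
Population D: 1 + 3 = 4
Population E: 1 + (0.66×2 + 0.34×1) = 2.66
Population F: 1 + (0.46×1 + 0.32×3 + 0.22×2.66) = 3.0052

4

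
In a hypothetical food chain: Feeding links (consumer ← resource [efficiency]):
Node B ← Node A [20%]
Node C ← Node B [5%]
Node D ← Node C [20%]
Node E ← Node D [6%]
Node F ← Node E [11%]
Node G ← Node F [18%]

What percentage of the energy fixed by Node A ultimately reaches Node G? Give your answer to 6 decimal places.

Product of link efficiencies: 0.2 × 0.05 × 0.2 × 0.06 × 0.11 × 0.18 = 0.000002376
As a percentage: 0.000002376 × 100 = 0.000238%

0.000238%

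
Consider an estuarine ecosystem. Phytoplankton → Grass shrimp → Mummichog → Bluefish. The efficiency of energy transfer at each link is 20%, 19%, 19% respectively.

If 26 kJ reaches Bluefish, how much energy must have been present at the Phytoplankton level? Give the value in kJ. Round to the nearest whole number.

Cumulative transfer efficiency: 0.2 × 0.19 × 0.19 = 0.00722
Phytoplankton energy = 26 / 0.00722 = 3601 kJ

3601 kJ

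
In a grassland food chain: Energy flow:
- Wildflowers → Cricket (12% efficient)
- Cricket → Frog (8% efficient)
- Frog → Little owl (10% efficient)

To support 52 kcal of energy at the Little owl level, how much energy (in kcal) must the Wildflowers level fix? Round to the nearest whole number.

Cumulative transfer efficiency: 0.12 × 0.08 × 0.1 = 0.00096
Wildflowers energy = 52 / 0.00096 = 54167 kcal

54167 kcal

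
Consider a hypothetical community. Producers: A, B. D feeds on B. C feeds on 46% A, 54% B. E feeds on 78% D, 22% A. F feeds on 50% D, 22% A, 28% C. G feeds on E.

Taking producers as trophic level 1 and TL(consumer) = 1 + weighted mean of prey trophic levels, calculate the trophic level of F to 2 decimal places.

C: 1 + (0.46×1 + 0.54×1) = 2
D: 1 + 1 = 2
E: 1 + (0.78×2 + 0.22×1) = 2.78
F: 1 + (0.5×2 + 0.22×1 + 0.28×2) = 2.78
G: 1 + 2.78 = 3.78

2.78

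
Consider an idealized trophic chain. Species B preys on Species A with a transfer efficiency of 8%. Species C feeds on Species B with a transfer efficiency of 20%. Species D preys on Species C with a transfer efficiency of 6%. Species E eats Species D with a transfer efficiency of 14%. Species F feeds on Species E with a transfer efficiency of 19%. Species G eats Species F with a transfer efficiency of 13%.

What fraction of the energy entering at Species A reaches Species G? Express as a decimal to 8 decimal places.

0.00000332

Product of link efficiencies: 0.08 × 0.2 × 0.06 × 0.14 × 0.19 × 0.13 = 0.00000331968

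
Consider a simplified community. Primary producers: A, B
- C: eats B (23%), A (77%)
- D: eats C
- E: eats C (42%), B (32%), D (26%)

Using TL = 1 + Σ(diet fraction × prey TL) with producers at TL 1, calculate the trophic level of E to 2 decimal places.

2.94

C: 1 + (0.23×1 + 0.77×1) = 2
D: 1 + 2 = 3
E: 1 + (0.42×2 + 0.32×1 + 0.26×3) = 2.94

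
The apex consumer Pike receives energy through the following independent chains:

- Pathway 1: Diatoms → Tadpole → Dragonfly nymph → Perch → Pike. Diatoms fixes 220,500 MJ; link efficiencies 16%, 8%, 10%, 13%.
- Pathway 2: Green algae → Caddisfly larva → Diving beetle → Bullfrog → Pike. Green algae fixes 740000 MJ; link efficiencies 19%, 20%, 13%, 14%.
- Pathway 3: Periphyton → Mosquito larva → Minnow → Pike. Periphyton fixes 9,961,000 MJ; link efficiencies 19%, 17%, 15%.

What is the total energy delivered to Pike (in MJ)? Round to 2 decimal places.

Pathway 1: 220500 × 0.16 × 0.08 × 0.1 × 0.13 = 36.6912 MJ
Pathway 2: 740000 × 0.19 × 0.2 × 0.13 × 0.14 = 511.784 MJ
Pathway 3: 9961000 × 0.19 × 0.17 × 0.15 = 48261.045 MJ
Total at Pike: 36.6912 + 511.784 + 48261.045 = 48809.5202 MJ

48809.52 MJ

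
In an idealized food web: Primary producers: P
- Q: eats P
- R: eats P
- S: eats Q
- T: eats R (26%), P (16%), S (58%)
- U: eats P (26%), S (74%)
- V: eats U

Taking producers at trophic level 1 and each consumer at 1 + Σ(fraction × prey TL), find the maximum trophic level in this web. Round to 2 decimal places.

4.48

Q: 1 + 1 = 2
R: 1 + 1 = 2
S: 1 + 2 = 3
T: 1 + (0.26×2 + 0.16×1 + 0.58×3) = 3.42
U: 1 + (0.26×1 + 0.74×3) = 3.48
V: 1 + 3.48 = 4.48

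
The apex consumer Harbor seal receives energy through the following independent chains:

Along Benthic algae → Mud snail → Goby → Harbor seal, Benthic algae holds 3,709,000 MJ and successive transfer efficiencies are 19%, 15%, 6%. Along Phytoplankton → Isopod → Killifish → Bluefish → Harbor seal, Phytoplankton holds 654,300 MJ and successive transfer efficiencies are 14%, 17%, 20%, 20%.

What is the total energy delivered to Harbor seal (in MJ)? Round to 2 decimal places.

6965.28 MJ

Via Benthic algae: 3709000 × 0.19 × 0.15 × 0.06 = 6342.39 MJ
Via Phytoplankton: 654300 × 0.14 × 0.17 × 0.2 × 0.2 = 622.8936 MJ
Total at Harbor seal: 6342.39 + 622.8936 = 6965.2836 MJ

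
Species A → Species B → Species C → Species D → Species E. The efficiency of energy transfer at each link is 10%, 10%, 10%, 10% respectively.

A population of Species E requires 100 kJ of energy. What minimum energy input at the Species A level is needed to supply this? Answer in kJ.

1000000 kJ

Cumulative transfer efficiency: 0.1 × 0.1 × 0.1 × 0.1 = 0.0001
Species A energy = 100 / 0.0001 = 1000000 kJ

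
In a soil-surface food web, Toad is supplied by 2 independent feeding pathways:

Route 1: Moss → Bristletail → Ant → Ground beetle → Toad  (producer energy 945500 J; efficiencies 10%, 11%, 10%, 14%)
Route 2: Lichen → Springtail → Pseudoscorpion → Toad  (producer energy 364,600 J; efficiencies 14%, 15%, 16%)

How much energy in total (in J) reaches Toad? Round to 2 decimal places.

1370.66 J

Route 1: 945500 × 0.1 × 0.11 × 0.1 × 0.14 = 145.607 J
Route 2: 364600 × 0.14 × 0.15 × 0.16 = 1225.056 J
Total at Toad: 145.607 + 1225.056 = 1370.663 J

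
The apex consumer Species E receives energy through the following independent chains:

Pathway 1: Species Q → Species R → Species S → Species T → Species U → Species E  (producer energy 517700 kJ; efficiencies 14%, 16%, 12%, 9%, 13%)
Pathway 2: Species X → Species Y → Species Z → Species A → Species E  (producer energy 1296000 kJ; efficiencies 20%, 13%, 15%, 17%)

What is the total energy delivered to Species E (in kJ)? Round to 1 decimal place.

875.5 kJ

Pathway 1: 517700 × 0.14 × 0.16 × 0.12 × 0.09 × 0.13 = 16.28145792 kJ
Pathway 2: 1296000 × 0.2 × 0.13 × 0.15 × 0.17 = 859.248 kJ
Total at Species E: 16.28145792 + 859.248 = 875.52945792 kJ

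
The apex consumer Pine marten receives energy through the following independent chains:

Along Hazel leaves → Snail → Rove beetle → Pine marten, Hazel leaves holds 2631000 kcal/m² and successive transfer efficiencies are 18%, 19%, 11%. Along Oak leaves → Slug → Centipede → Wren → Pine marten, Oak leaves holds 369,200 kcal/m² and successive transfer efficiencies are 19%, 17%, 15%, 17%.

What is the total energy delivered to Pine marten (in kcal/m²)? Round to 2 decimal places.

10201.91 kcal/m²

Via Hazel leaves: 2631000 × 0.18 × 0.19 × 0.11 = 9897.822 kcal/m²
Via Oak leaves: 369200 × 0.19 × 0.17 × 0.15 × 0.17 = 304.09158 kcal/m²
Total at Pine marten: 9897.822 + 304.09158 = 10201.91358 kcal/m²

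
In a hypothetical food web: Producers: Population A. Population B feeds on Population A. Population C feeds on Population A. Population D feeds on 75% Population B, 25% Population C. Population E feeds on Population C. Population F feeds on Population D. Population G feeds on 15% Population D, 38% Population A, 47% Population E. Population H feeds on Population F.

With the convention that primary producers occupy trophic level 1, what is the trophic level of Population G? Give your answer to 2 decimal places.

3.24

Population B: 1 + 1 = 2
Population C: 1 + 1 = 2
Population D: 1 + (0.75×2 + 0.25×2) = 3
Population E: 1 + 2 = 3
Population F: 1 + 3 = 4
Population G: 1 + (0.15×3 + 0.38×1 + 0.47×3) = 3.24
Population H: 1 + 4 = 5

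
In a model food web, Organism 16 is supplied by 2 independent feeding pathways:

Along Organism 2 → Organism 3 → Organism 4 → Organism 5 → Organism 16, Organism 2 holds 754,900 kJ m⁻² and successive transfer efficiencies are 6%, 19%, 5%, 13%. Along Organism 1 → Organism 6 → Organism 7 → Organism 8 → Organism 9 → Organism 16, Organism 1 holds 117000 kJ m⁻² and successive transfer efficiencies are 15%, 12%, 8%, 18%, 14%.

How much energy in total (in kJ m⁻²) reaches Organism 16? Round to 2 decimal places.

60.18 kJ m⁻²

Via Organism 2: 754900 × 0.06 × 0.19 × 0.05 × 0.13 = 55.93809 kJ m⁻²
Via Organism 1: 117000 × 0.15 × 0.12 × 0.08 × 0.18 × 0.14 = 4.245696 kJ m⁻²
Total at Organism 16: 55.93809 + 4.245696 = 60.183786 kJ m⁻²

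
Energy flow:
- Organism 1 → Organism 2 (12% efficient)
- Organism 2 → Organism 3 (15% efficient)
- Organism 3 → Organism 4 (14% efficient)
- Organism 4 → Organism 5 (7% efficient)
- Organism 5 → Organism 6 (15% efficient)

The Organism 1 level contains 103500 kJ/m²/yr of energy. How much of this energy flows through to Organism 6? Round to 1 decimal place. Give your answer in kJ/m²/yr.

2.7 kJ/m²/yr

Organism 2: 103500 × 0.12 = 12420 kJ/m²/yr
Organism 3: 12420 × 0.15 = 1863 kJ/m²/yr
Organism 4: 1863 × 0.14 = 260.82 kJ/m²/yr
Organism 5: 260.82 × 0.07 = 18.2574 kJ/m²/yr
Organism 6: 18.2574 × 0.15 = 2.73861 kJ/m²/yr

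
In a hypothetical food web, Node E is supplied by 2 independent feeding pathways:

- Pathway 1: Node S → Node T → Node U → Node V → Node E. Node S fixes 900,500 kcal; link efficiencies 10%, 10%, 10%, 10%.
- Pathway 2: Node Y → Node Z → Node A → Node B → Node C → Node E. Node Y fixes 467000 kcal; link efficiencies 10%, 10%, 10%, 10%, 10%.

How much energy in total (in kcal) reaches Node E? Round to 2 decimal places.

Pathway 1: 900500 × 0.1 × 0.1 × 0.1 × 0.1 = 90.05 kcal
Pathway 2: 467000 × 0.1 × 0.1 × 0.1 × 0.1 × 0.1 = 4.67 kcal
Total at Node E: 90.05 + 4.67 = 94.72 kcal

94.72 kcal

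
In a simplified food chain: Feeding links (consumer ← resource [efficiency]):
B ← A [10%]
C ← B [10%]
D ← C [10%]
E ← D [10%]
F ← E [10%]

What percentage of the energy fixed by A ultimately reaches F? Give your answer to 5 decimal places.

0.00100%

Product of link efficiencies: 0.1 × 0.1 × 0.1 × 0.1 × 0.1 = 0.00001
As a percentage: 0.00001 × 100 = 0.00100%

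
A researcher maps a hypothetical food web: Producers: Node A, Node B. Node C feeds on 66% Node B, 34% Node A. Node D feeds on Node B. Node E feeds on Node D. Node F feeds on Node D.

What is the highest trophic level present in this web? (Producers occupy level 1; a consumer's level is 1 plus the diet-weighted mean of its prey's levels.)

3

Node C: 1 + (0.66×1 + 0.34×1) = 2
Node D: 1 + 1 = 2
Node E: 1 + 2 = 3
Node F: 1 + 2 = 3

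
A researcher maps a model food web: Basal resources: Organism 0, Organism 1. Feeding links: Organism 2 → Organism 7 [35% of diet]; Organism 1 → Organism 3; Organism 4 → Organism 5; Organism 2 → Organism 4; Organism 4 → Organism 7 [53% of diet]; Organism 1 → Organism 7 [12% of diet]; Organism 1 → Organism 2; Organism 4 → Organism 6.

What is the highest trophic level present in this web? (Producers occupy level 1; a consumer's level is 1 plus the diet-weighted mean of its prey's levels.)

4

Organism 2: 1 + 1 = 2
Organism 3: 1 + 1 = 2
Organism 4: 1 + 2 = 3
Organism 5: 1 + 3 = 4
Organism 6: 1 + 3 = 4
Organism 7: 1 + (0.53×3 + 0.12×1 + 0.35×2) = 3.41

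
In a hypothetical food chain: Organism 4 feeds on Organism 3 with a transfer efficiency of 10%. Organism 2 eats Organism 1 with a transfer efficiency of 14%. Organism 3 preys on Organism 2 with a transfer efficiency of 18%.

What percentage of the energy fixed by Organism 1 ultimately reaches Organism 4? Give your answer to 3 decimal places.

Product of link efficiencies: 0.14 × 0.18 × 0.1 = 0.00252
As a percentage: 0.00252 × 100 = 0.252%

0.252%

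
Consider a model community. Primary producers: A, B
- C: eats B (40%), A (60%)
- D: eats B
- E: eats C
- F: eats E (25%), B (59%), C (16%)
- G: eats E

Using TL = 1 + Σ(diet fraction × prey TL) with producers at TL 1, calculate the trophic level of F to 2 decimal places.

C: 1 + (0.4×1 + 0.6×1) = 2
D: 1 + 1 = 2
E: 1 + 2 = 3
F: 1 + (0.25×3 + 0.59×1 + 0.16×2) = 2.66
G: 1 + 3 = 4

2.66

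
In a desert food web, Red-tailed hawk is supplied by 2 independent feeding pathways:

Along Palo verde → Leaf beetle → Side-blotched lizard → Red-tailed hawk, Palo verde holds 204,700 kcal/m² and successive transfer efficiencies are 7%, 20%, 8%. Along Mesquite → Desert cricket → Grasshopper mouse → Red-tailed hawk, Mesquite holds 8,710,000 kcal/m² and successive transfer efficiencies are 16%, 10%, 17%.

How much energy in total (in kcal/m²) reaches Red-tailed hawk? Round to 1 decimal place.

Via Palo verde: 204700 × 0.07 × 0.2 × 0.08 = 229.264 kcal/m²
Via Mesquite: 8710000 × 0.16 × 0.1 × 0.17 = 23691.2 kcal/m²
Total at Red-tailed hawk: 229.264 + 23691.2 = 23920.464 kcal/m²

23920.5 kcal/m²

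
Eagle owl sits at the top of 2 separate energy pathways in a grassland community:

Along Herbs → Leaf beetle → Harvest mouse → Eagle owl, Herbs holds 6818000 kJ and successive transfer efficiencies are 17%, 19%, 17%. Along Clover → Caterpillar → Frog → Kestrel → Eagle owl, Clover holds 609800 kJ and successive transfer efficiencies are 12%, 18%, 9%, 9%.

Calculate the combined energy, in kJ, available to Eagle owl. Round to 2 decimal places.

37544.33 kJ

Via Herbs: 6818000 × 0.17 × 0.19 × 0.17 = 37437.638 kJ
Via Clover: 609800 × 0.12 × 0.18 × 0.09 × 0.09 = 106.690608 kJ
Total at Eagle owl: 37437.638 + 106.690608 = 37544.328608 kJ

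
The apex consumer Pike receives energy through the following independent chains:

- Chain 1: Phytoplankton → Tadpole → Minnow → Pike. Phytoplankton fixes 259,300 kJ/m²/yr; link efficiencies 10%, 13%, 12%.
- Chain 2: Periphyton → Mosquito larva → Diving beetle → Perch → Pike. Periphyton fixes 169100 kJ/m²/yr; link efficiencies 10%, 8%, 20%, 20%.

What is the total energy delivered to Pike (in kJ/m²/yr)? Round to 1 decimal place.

Chain 1: 259300 × 0.1 × 0.13 × 0.12 = 404.508 kJ/m²/yr
Chain 2: 169100 × 0.1 × 0.08 × 0.2 × 0.2 = 54.112 kJ/m²/yr
Total at Pike: 404.508 + 54.112 = 458.62 kJ/m²/yr

458.6 kJ/m²/yr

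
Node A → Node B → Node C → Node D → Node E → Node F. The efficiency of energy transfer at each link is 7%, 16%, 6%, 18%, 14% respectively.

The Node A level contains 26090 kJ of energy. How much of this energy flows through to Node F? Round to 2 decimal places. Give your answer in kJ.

0.44 kJ

Node B: 26090 × 0.07 = 1826.3 kJ
Node C: 1826.3 × 0.16 = 292.208 kJ
Node D: 292.208 × 0.06 = 17.53248 kJ
Node E: 17.53248 × 0.18 = 3.1558464 kJ
Node F: 3.1558464 × 0.14 = 0.441818496 kJ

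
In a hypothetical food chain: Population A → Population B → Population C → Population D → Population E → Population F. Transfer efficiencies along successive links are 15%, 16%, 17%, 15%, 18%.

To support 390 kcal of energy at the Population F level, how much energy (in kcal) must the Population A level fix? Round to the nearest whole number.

3540305 kcal

Cumulative transfer efficiency: 0.15 × 0.16 × 0.17 × 0.15 × 0.18 = 0.00011016
Population A energy = 390 / 0.00011016 = 3540305 kcal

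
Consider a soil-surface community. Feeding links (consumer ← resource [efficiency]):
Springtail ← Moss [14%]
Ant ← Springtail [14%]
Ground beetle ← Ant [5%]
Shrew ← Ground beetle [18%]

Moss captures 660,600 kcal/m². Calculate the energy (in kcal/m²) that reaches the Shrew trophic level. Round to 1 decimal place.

116.5 kcal/m²

Springtail: 660600 × 0.14 = 92484 kcal/m²
Ant: 92484 × 0.14 = 12947.76 kcal/m²
Ground beetle: 12947.76 × 0.05 = 647.388 kcal/m²
Shrew: 647.388 × 0.18 = 116.52984 kcal/m²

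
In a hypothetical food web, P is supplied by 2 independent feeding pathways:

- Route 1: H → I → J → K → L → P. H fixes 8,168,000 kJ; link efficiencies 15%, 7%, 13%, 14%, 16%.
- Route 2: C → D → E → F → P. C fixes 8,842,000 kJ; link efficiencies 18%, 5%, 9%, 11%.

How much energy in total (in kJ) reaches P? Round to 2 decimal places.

Route 1: 8168000 × 0.15 × 0.07 × 0.13 × 0.14 × 0.16 = 249.744768 kJ
Route 2: 8842000 × 0.18 × 0.05 × 0.09 × 0.11 = 787.8222 kJ
Total at P: 249.744768 + 787.8222 = 1037.566968 kJ

1037.57 kJ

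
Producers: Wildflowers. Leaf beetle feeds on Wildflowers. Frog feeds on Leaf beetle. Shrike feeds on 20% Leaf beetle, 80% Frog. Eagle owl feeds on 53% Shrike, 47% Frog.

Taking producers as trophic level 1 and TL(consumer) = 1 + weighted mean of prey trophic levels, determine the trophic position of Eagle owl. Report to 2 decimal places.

Leaf beetle: 1 + 1 = 2
Frog: 1 + 2 = 3
Shrike: 1 + (0.2×2 + 0.8×3) = 3.8
Eagle owl: 1 + (0.53×3.8 + 0.47×3) = 4.424

4.42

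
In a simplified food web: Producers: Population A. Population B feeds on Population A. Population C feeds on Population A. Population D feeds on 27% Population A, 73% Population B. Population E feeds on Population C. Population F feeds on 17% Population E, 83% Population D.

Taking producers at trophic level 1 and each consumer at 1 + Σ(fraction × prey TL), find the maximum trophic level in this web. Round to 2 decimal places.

3.78

Population B: 1 + 1 = 2
Population C: 1 + 1 = 2
Population D: 1 + (0.27×1 + 0.73×2) = 2.73
Population E: 1 + 2 = 3
Population F: 1 + (0.17×3 + 0.83×2.73) = 3.7759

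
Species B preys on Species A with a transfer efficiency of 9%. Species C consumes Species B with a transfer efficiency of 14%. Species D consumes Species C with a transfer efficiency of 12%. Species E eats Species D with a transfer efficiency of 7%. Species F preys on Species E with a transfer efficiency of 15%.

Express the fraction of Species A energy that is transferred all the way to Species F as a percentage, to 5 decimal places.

Product of link efficiencies: 0.09 × 0.14 × 0.12 × 0.07 × 0.15 = 0.000015876
As a percentage: 0.000015876 × 100 = 0.00159%

0.00159%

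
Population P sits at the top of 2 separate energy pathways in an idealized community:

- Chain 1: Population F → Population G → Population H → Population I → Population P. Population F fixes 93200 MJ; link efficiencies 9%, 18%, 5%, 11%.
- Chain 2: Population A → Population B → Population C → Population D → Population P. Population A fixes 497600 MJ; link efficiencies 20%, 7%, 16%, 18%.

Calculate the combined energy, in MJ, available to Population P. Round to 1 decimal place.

208.9 MJ

Chain 1: 93200 × 0.09 × 0.18 × 0.05 × 0.11 = 8.30412 MJ
Chain 2: 497600 × 0.2 × 0.07 × 0.16 × 0.18 = 200.63232 MJ
Total at Population P: 8.30412 + 200.63232 = 208.93644 MJ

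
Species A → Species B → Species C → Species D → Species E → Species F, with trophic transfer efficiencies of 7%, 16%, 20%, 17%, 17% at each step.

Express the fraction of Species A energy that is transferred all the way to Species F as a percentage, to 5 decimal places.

0.00647%

Product of link efficiencies: 0.07 × 0.16 × 0.2 × 0.17 × 0.17 = 0.000064736
As a percentage: 0.000064736 × 100 = 0.00647%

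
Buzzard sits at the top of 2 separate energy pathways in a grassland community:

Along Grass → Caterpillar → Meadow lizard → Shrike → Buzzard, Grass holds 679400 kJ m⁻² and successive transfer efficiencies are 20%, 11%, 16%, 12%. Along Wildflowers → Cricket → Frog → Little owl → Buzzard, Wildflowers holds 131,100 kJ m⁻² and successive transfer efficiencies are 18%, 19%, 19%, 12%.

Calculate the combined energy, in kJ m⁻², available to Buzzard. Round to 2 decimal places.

389.21 kJ m⁻²

Via Grass: 679400 × 0.2 × 0.11 × 0.16 × 0.12 = 286.97856 kJ m⁻²
Via Wildflowers: 131100 × 0.18 × 0.19 × 0.19 × 0.12 = 102.226536 kJ m⁻²
Total at Buzzard: 286.97856 + 102.226536 = 389.205096 kJ m⁻²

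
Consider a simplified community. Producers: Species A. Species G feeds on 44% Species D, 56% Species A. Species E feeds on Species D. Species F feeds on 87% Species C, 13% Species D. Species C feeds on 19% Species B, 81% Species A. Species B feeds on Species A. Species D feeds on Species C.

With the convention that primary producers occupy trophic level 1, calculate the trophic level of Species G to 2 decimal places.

2.96

Species B: 1 + 1 = 2
Species C: 1 + (0.19×2 + 0.81×1) = 2.19
Species D: 1 + 2.19 = 3.19
Species E: 1 + 3.19 = 4.19
Species F: 1 + (0.87×2.19 + 0.13×3.19) = 3.32
Species G: 1 + (0.44×3.19 + 0.56×1) = 2.9636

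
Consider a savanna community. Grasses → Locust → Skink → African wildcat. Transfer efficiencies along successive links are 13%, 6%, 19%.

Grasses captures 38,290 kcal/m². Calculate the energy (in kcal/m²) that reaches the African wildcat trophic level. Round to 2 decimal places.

56.75 kcal/m²

Locust: 38290 × 0.13 = 4977.7 kcal/m²
Skink: 4977.7 × 0.06 = 298.662 kcal/m²
African wildcat: 298.662 × 0.19 = 56.74578 kcal/m²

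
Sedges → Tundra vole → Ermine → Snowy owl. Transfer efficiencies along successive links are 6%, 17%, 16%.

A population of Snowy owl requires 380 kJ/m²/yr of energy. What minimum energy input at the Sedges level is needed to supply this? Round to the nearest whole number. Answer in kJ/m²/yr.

232843 kJ/m²/yr

Cumulative transfer efficiency: 0.06 × 0.17 × 0.16 = 0.001632
Sedges energy = 380 / 0.001632 = 232843 kJ/m²/yr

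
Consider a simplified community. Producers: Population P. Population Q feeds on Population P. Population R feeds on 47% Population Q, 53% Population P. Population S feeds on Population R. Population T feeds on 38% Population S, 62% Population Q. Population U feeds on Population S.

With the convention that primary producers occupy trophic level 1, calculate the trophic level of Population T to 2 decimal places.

3.56

Population Q: 1 + 1 = 2
Population R: 1 + (0.47×2 + 0.53×1) = 2.47
Population S: 1 + 2.47 = 3.47
Population T: 1 + (0.38×3.47 + 0.62×2) = 3.5586
Population U: 1 + 3.47 = 4.47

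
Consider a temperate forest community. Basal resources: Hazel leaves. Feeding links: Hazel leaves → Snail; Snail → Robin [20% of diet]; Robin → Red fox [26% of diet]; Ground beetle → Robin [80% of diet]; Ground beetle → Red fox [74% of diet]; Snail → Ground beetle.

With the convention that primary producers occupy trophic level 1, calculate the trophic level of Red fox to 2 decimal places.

Snail: 1 + 1 = 2
Ground beetle: 1 + 2 = 3
Robin: 1 + (0.2×2 + 0.8×3) = 3.8
Red fox: 1 + (0.26×3.8 + 0.74×3) = 4.208

4.21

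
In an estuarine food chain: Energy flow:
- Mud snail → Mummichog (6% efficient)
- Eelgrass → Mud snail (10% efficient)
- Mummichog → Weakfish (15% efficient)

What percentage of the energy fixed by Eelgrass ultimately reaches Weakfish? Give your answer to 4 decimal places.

0.0900%

Product of link efficiencies: 0.1 × 0.06 × 0.15 = 0.0009
As a percentage: 0.0009 × 100 = 0.0900%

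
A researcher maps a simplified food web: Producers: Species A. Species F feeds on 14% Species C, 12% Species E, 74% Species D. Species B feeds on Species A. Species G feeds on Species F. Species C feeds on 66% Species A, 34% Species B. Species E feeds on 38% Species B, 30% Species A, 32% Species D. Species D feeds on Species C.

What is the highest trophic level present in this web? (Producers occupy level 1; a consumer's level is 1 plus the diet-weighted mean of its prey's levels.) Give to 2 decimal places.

5.17

Species B: 1 + 1 = 2
Species C: 1 + (0.66×1 + 0.34×2) = 2.34
Species D: 1 + 2.34 = 3.34
Species E: 1 + (0.38×2 + 0.3×1 + 0.32×3.34) = 3.1288
Species F: 1 + (0.14×2.34 + 0.12×3.1288 + 0.74×3.34) = 4.174656
Species G: 1 + 4.174656 = 5.174656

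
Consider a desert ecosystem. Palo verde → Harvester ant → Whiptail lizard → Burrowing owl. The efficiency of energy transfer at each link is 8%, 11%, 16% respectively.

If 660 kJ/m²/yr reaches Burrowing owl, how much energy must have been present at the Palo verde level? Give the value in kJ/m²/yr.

Cumulative transfer efficiency: 0.08 × 0.11 × 0.16 = 0.001408
Palo verde energy = 660 / 0.001408 = 468750 kJ/m²/yr

468750 kJ/m²/yr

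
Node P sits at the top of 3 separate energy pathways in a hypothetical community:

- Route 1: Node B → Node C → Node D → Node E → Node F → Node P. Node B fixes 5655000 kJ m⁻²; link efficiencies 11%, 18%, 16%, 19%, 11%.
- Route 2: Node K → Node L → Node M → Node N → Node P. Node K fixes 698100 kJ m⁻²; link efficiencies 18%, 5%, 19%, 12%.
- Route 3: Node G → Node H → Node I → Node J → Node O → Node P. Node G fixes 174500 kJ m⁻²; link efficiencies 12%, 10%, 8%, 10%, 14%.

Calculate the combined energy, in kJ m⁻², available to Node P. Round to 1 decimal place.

Route 1: 5655000 × 0.11 × 0.18 × 0.16 × 0.19 × 0.11 = 374.424336 kJ m⁻²
Route 2: 698100 × 0.18 × 0.05 × 0.19 × 0.12 = 143.25012 kJ m⁻²
Route 3: 174500 × 0.12 × 0.1 × 0.08 × 0.1 × 0.14 = 2.34528 kJ m⁻²
Total at Node P: 374.424336 + 143.25012 + 2.34528 = 520.019736 kJ m⁻²

520.0 kJ m⁻²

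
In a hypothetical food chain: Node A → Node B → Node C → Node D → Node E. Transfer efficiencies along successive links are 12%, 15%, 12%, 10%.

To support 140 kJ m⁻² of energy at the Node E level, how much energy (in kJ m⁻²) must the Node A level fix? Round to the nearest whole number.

648148 kJ m⁻²

Cumulative transfer efficiency: 0.12 × 0.15 × 0.12 × 0.1 = 0.000216
Node A energy = 140 / 0.000216 = 648148 kJ m⁻²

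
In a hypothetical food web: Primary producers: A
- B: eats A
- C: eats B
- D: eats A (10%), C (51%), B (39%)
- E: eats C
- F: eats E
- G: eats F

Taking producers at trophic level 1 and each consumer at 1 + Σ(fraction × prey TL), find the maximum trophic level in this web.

6

B: 1 + 1 = 2
C: 1 + 2 = 3
D: 1 + (0.1×1 + 0.51×3 + 0.39×2) = 3.41
E: 1 + 3 = 4
F: 1 + 4 = 5
G: 1 + 5 = 6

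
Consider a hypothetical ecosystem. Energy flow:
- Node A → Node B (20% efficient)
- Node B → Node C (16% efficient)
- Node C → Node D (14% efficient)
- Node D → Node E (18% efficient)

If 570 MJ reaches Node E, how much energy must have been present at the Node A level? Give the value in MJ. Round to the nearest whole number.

706845 MJ

Cumulative transfer efficiency: 0.2 × 0.16 × 0.14 × 0.18 = 0.0008064
Node A energy = 570 / 0.0008064 = 706845 MJ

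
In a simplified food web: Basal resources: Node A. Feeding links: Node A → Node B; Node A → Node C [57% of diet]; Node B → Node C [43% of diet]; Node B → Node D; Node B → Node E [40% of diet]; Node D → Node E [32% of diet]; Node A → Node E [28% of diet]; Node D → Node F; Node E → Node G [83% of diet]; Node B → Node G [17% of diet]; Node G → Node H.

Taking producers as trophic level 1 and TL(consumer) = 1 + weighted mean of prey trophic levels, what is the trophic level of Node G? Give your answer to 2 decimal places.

Node B: 1 + 1 = 2
Node C: 1 + (0.57×1 + 0.43×2) = 2.43
Node D: 1 + 2 = 3
Node E: 1 + (0.4×2 + 0.32×3 + 0.28×1) = 3.04
Node F: 1 + 3 = 4
Node G: 1 + (0.83×3.04 + 0.17×2) = 3.8632
Node H: 1 + 3.8632 = 4.8632

3.86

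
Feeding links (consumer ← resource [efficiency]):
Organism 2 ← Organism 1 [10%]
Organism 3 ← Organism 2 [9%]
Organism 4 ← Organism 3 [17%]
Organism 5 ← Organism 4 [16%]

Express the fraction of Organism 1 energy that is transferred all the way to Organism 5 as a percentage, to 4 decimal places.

0.0245%

Product of link efficiencies: 0.1 × 0.09 × 0.17 × 0.16 = 0.0002448
As a percentage: 0.0002448 × 100 = 0.0245%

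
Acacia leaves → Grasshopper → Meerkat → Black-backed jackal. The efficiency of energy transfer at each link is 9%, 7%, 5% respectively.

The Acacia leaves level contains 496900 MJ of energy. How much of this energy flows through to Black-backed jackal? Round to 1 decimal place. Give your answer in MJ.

156.5 MJ

Grasshopper: 496900 × 0.09 = 44721 MJ
Meerkat: 44721 × 0.07 = 3130.47 MJ
Black-backed jackal: 3130.47 × 0.05 = 156.5235 MJ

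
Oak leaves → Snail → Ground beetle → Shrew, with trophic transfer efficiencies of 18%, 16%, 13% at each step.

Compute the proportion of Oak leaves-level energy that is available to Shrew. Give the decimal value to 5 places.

Product of link efficiencies: 0.18 × 0.16 × 0.13 = 0.003744

0.00374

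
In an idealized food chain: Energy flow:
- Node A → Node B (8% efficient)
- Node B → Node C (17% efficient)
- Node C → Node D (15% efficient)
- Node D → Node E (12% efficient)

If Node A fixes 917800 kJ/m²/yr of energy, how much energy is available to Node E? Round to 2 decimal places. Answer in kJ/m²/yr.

224.68 kJ/m²/yr

Node B: 917800 × 0.08 = 73424 kJ/m²/yr
Node C: 73424 × 0.17 = 12482.08 kJ/m²/yr
Node D: 12482.08 × 0.15 = 1872.312 kJ/m²/yr
Node E: 1872.312 × 0.12 = 224.67744 kJ/m²/yr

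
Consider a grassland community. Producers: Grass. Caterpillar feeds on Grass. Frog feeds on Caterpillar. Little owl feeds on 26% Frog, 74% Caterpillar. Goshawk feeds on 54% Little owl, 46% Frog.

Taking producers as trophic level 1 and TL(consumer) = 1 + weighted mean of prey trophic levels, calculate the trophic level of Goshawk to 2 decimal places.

Caterpillar: 1 + 1 = 2
Frog: 1 + 2 = 3
Little owl: 1 + (0.26×3 + 0.74×2) = 3.26
Goshawk: 1 + (0.54×3.26 + 0.46×3) = 4.1404

4.14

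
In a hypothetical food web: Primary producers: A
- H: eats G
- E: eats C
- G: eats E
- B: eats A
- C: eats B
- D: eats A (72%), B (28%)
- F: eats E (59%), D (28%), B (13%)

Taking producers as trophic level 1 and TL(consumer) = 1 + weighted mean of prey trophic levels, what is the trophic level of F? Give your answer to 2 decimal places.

B: 1 + 1 = 2
C: 1 + 2 = 3
D: 1 + (0.72×1 + 0.28×2) = 2.28
E: 1 + 3 = 4
F: 1 + (0.59×4 + 0.28×2.28 + 0.13×2) = 4.2584
G: 1 + 4 = 5
H: 1 + 5 = 6

4.26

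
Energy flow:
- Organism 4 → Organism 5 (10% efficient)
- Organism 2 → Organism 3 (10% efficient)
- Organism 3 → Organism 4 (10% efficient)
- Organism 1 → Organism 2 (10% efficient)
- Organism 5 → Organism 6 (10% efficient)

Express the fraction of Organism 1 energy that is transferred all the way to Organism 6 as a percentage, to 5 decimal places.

Product of link efficiencies: 0.1 × 0.1 × 0.1 × 0.1 × 0.1 = 0.00001
As a percentage: 0.00001 × 100 = 0.00100%

0.00100%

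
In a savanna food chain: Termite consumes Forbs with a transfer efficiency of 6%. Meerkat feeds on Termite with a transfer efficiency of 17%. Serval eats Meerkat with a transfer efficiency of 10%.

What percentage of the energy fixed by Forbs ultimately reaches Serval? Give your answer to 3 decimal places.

Product of link efficiencies: 0.06 × 0.17 × 0.1 = 0.00102
As a percentage: 0.00102 × 100 = 0.102%

0.102%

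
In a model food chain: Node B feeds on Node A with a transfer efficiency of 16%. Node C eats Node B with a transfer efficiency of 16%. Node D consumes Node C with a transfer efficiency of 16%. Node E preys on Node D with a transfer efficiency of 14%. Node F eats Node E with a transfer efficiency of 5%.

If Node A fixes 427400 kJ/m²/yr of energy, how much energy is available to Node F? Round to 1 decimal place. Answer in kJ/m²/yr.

Node B: 427400 × 0.16 = 68384 kJ/m²/yr
Node C: 68384 × 0.16 = 10941.44 kJ/m²/yr
Node D: 10941.44 × 0.16 = 1750.6304 kJ/m²/yr
Node E: 1750.6304 × 0.14 = 245.088256 kJ/m²/yr
Node F: 245.088256 × 0.05 = 12.2544128 kJ/m²/yr

12.3 kJ/m²/yr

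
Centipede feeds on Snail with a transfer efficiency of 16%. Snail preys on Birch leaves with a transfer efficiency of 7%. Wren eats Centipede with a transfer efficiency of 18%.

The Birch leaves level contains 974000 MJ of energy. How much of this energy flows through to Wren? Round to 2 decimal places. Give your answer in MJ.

1963.58 MJ

Snail: 974000 × 0.07 = 68180 MJ
Centipede: 68180 × 0.16 = 10908.8 MJ
Wren: 10908.8 × 0.18 = 1963.584 MJ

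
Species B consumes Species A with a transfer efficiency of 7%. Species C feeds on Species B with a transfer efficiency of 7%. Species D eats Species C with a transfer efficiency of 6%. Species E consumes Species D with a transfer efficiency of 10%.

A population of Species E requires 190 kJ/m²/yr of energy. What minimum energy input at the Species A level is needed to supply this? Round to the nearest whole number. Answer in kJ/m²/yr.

Cumulative transfer efficiency: 0.07 × 0.07 × 0.06 × 0.1 = 0.0000294
Species A energy = 190 / 0.0000294 = 6462585 kJ/m²/yr

6462585 kJ/m²/yr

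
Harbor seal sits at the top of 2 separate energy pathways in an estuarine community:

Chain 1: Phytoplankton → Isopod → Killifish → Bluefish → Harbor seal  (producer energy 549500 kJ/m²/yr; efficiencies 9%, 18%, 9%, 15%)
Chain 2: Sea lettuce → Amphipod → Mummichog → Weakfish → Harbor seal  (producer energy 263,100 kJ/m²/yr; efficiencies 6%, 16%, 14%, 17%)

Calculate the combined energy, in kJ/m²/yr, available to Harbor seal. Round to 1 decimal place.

Chain 1: 549500 × 0.09 × 0.18 × 0.09 × 0.15 = 120.17565 kJ/m²/yr
Chain 2: 263100 × 0.06 × 0.16 × 0.14 × 0.17 = 60.113088 kJ/m²/yr
Total at Harbor seal: 120.17565 + 60.113088 = 180.288738 kJ/m²/yr

180.3 kJ/m²/yr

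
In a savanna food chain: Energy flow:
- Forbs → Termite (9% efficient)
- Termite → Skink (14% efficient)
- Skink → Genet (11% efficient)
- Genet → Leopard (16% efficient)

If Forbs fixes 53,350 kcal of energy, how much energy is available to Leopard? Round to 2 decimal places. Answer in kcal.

Termite: 53350 × 0.09 = 4801.5 kcal
Skink: 4801.5 × 0.14 = 672.21 kcal
Genet: 672.21 × 0.11 = 73.9431 kcal
Leopard: 73.9431 × 0.16 = 11.830896 kcal

11.83 kcal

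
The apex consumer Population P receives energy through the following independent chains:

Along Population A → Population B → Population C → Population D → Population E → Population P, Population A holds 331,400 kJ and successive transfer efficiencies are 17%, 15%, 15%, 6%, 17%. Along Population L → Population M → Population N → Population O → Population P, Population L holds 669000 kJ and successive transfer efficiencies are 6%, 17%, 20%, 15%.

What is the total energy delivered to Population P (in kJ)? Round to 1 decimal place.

Via Population A: 331400 × 0.17 × 0.15 × 0.15 × 0.06 × 0.17 = 12.929571 kJ
Via Population L: 669000 × 0.06 × 0.17 × 0.2 × 0.15 = 204.714 kJ
Total at Population P: 12.929571 + 204.714 = 217.643571 kJ

217.6 kJ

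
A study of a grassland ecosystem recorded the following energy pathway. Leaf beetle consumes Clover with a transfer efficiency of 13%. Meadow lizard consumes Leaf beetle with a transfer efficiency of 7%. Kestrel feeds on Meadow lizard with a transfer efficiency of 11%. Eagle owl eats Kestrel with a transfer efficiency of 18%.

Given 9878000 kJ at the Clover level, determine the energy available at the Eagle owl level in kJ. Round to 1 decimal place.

1779.8 kJ

Leaf beetle: 9878000 × 0.13 = 1284140 kJ
Meadow lizard: 1284140 × 0.07 = 89889.8 kJ
Kestrel: 89889.8 × 0.11 = 9887.878 kJ
Eagle owl: 9887.878 × 0.18 = 1779.81804 kJ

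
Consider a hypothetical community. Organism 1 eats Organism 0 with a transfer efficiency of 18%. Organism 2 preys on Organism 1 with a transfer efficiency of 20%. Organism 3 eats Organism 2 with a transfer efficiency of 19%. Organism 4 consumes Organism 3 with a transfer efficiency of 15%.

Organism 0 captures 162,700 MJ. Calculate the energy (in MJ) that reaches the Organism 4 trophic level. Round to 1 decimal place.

Organism 1: 162700 × 0.18 = 29286 MJ
Organism 2: 29286 × 0.2 = 5857.2 MJ
Organism 3: 5857.2 × 0.19 = 1112.868 MJ
Organism 4: 1112.868 × 0.15 = 166.9302 MJ

166.9 MJ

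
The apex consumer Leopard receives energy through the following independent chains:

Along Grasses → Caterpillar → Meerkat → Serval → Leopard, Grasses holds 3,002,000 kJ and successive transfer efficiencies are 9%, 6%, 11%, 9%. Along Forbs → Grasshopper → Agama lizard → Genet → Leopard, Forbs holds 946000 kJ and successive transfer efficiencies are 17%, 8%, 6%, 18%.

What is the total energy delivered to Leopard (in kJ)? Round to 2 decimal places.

Via Grasses: 3002000 × 0.09 × 0.06 × 0.11 × 0.09 = 160.48692 kJ
Via Forbs: 946000 × 0.17 × 0.08 × 0.06 × 0.18 = 138.94848 kJ
Total at Leopard: 160.48692 + 138.94848 = 299.4354 kJ

299.44 kJ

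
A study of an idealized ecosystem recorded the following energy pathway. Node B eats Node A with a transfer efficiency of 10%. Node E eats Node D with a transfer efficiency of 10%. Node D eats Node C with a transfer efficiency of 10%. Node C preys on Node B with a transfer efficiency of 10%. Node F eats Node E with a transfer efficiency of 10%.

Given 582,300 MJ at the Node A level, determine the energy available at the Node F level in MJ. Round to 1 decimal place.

5.8 MJ

Node B: 582300 × 0.1 = 58230 MJ
Node C: 58230 × 0.1 = 5823 MJ
Node D: 5823 × 0.1 = 582.3 MJ
Node E: 582.3 × 0.1 = 58.23 MJ
Node F: 58.23 × 0.1 = 5.823 MJ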